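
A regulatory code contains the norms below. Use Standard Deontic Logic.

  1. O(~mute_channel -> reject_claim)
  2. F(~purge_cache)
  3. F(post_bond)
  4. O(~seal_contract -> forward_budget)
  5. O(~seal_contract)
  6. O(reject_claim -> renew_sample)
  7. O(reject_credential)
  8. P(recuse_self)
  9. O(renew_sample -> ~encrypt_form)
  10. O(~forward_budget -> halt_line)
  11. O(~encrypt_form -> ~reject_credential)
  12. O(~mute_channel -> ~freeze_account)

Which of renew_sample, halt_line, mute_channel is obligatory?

Premise 7 states O(reject_credential) outright.
Premise 11, O(~encrypt_form -> ~reject_credential), contraposes to O(reject_credential -> encrypt_form); with O(reject_credential) we get O(encrypt_form).
Premise 9 is O(renew_sample -> ~encrypt_form); contrapositively O(encrypt_form -> ~renew_sample). Since O(encrypt_form) holds, K gives O(~renew_sample).
Premise 6, O(reject_claim -> renew_sample), contraposes to O(~renew_sample -> ~reject_claim); with O(~renew_sample) we get O(~reject_claim).
Premise 1, O(~mute_channel -> reject_claim), contraposes to O(~reject_claim -> mute_channel); with O(~reject_claim) we get O(mute_channel).
So O(mute_channel) holds — mute_channel is obligatory. None of the other listed options is made obligatory by any chain of premises.

mute_channel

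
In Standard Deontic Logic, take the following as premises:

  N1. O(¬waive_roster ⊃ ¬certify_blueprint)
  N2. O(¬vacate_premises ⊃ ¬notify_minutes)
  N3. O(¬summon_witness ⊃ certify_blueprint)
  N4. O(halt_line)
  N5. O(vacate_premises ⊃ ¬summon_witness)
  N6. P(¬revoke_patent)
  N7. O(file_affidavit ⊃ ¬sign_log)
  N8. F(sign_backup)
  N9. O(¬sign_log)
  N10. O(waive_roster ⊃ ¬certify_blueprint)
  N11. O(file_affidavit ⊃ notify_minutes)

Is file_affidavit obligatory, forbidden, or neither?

Premises 10 and 1 cover both cases: O(waive_roster ⊃ ¬certify_blueprint) and O(¬waive_roster ⊃ ¬certify_blueprint). Since waive_roster ∨ ¬waive_roster is a tautology, O(¬certify_blueprint) follows.
Premise 3 is O(¬summon_witness ⊃ certify_blueprint); contrapositively O(¬certify_blueprint ⊃ summon_witness). Since O(¬certify_blueprint) holds, K gives O(summon_witness).
The contrapositive of premise 5 (O(vacate_premises ⊃ ¬summon_witness)) is O(summon_witness ⊃ ¬vacate_premises), and O(summon_witness) is already established, so O(¬vacate_premises).
Applying K to premise 2 (O(¬vacate_premises ⊃ ¬notify_minutes)) and O(¬vacate_premises) yields O(¬notify_minutes).
Premise 11, O(file_affidavit ⊃ notify_minutes), contraposes to O(¬notify_minutes ⊃ ¬file_affidavit); with O(¬notify_minutes) we get O(¬file_affidavit).
Premises 4, 6, 7, 8, 9 do not contribute to this derivation.
Thus O(¬file_affidavit), which is F(file_affidavit): file_affidavit is forbidden.

Forbidden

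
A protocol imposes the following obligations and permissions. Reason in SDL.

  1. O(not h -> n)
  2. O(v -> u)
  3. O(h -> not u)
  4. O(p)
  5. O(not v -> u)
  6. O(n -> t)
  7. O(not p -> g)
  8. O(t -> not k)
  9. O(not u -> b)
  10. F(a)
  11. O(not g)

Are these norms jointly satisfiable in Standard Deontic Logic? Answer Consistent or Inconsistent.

Consistent

Premise 7 is O(not p -> g), but O(not p) is not derivable from the premises, so it does not yield O(g).
So O(g) is not derivable, and the apparent clash with O(not g) does not arise.
A world satisfying every obligation exists (e.g. a=false, b=false, g=false, h=false, k=false, n=true, p=true, t=true, u=true, v=false); no atom is both obligatory and forbidden, so the set is consistent.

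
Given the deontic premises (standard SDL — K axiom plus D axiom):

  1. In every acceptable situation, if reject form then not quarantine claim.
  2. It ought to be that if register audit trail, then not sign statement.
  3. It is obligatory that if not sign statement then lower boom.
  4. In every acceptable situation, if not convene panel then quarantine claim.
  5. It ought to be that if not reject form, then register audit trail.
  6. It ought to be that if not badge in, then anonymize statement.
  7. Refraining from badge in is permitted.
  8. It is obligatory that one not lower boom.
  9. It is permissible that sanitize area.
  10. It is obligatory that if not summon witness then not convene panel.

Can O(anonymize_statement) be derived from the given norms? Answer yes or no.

Premise 6 is O(¬badge_in → anonymize_statement), but O(¬badge_in) is not derivable from the premises (the permission P(¬badge_in) asserts only ¬O(badge_in), not O(¬badge_in)), so it does not yield O(anonymize_statement).
No other premise forces O(anonymize_statement). An ideal world satisfying every premise can still have anonymize_statement false, so O(anonymize_statement) is not derivable.

No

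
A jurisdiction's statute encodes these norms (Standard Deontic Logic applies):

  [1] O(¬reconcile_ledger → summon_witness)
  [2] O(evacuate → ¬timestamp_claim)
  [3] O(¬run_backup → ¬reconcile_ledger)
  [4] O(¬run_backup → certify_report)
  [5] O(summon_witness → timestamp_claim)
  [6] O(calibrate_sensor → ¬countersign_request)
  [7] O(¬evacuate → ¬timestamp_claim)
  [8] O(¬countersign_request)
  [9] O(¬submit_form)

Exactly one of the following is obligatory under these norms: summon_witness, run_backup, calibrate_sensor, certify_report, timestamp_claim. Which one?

Premises 2 and 7 cover both cases: O(evacuate → ¬timestamp_claim) and O(¬evacuate → ¬timestamp_claim). Since evacuate ∨ ¬evacuate is a tautology, O(¬timestamp_claim) follows.
The contrapositive of premise 5 (O(summon_witness → timestamp_claim)) is O(¬timestamp_claim → ¬summon_witness), and O(¬timestamp_claim) is already established, so O(¬summon_witness).
The contrapositive of premise 1 (O(¬reconcile_ledger → summon_witness)) is O(¬summon_witness → reconcile_ledger), and O(¬summon_witness) is already established, so O(reconcile_ledger).
Premise 3, O(¬run_backup → ¬reconcile_ledger), contraposes to O(reconcile_ledger → run_backup); with O(reconcile_ledger) we get O(run_backup).
So O(run_backup) holds — run_backup is obligatory. None of the other listed options is made obligatory by any chain of premises.

run_backup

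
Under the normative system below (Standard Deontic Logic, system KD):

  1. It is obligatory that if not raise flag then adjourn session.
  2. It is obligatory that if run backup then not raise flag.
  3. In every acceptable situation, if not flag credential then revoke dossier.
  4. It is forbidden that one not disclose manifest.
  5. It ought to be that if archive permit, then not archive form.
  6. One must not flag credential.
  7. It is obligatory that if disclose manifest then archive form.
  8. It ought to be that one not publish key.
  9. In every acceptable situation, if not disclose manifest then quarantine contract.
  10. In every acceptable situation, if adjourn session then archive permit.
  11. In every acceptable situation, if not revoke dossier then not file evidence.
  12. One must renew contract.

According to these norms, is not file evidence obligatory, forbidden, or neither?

Neither

Premise 11 is O(¬revoke_dossier → ¬file_evidence), but O(¬revoke_dossier) is not derivable from the premises, so it does not yield O(¬file_evidence).
No premise or chain of K-axiom applications forces O(¬file_evidence), and none forces O(file_evidence). So ¬file_evidence is neither obligatory nor forbidden under these norms.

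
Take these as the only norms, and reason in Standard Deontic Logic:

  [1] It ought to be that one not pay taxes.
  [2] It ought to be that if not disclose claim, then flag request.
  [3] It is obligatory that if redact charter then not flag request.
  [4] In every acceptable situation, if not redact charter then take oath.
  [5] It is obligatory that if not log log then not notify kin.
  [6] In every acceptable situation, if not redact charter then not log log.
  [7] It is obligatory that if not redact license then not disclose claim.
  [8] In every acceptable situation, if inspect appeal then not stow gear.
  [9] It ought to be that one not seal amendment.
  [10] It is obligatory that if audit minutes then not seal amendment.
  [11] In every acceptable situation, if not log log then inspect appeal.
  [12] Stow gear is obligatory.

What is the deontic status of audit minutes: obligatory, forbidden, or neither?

Neither

Premise 10 is O(audit_minutes → ¬seal_amendment); even if O(¬seal_amendment) held, inferring O(audit_minutes) would be affirming the consequent — invalid.
No premise or chain of K-axiom applications forces O(audit_minutes), and none forces O(¬audit_minutes). So audit_minutes is neither obligatory nor forbidden under these norms.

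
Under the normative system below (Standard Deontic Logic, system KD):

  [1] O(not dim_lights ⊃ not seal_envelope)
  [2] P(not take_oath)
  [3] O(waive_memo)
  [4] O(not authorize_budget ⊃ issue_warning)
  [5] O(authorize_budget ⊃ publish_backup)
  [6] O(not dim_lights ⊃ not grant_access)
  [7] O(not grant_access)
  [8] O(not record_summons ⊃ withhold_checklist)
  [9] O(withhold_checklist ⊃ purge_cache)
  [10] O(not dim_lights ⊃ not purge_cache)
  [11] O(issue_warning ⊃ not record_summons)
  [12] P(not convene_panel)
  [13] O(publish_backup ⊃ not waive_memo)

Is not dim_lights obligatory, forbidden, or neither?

Premise 3 gives O(waive_memo).
Premise 13 is O(publish_backup ⊃ not waive_memo); contrapositively O(waive_memo ⊃ not publish_backup). Since O(waive_memo) holds, K gives O(not publish_backup).
Premise 5, O(authorize_budget ⊃ publish_backup), contraposes to O(not publish_backup ⊃ not authorize_budget); with O(not publish_backup) we get O(not authorize_budget).
With premise 4, O(not authorize_budget ⊃ issue_warning), the K-axiom yields O(issue_warning).
Applying K to premise 11 (O(issue_warning ⊃ not record_summons)) and O(issue_warning) yields O(not record_summons).
Applying K to premise 8 (O(not record_summons ⊃ withhold_checklist)) and O(not record_summons) yields O(withhold_checklist).
Premise 9 is O(withhold_checklist ⊃ purge_cache); since O(withhold_checklist), deontic closure gives O(purge_cache).
Premise 10, O(not dim_lights ⊃ not purge_cache), contraposes to O(purge_cache ⊃ dim_lights); with O(purge_cache) we get O(dim_lights).
Premises 1, 2, 6, 7, 12 do not contribute to this derivation.
Thus O(dim_lights), which is F(not dim_lights): not dim_lights is forbidden.

Forbidden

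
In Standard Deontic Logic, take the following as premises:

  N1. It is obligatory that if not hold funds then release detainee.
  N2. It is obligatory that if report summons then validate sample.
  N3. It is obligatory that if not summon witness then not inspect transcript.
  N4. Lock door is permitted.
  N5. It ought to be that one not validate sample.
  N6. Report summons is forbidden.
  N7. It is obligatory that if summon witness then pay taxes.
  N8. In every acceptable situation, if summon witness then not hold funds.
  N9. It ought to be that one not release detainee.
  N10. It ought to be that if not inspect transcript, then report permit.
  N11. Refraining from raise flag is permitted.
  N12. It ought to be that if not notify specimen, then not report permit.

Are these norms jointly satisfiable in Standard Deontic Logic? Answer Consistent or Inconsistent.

Consistent

Premise 2 is O(report_summons → validate_sample), but O(report_summons) is not derivable from the premises, so it does not yield O(validate_sample).
So O(validate_sample) is not derivable, and the apparent clash with O(¬validate_sample) does not arise.
A world satisfying every obligation exists (e.g. hold_funds=true, inspect_transcript=false, lock_door=false, notify_specimen=true, pay_taxes=false, raise_flag=false, release_detainee=false, report_permit=true, report_summons=false, summon_witness=false, validate_sample=false); no atom is both obligatory and forbidden, so the set is consistent.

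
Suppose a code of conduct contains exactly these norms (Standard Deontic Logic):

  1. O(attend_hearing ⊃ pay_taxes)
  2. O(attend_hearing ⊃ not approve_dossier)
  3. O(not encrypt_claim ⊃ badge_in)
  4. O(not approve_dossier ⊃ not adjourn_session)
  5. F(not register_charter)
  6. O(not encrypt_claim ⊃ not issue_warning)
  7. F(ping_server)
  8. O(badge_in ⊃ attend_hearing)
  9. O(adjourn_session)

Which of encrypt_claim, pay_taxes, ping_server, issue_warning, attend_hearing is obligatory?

encrypt_claim

From premise 9 we have O(adjourn_session).
Premise 4 is O(not approve_dossier ⊃ not adjourn_session); contrapositively O(adjourn_session ⊃ approve_dossier). Since O(adjourn_session) holds, K gives O(approve_dossier).
Premise 2, O(attend_hearing ⊃ not approve_dossier), contraposes to O(approve_dossier ⊃ not attend_hearing); with O(approve_dossier) we get O(not attend_hearing).
Premise 8 is O(badge_in ⊃ attend_hearing); contrapositively O(not attend_hearing ⊃ not badge_in). Since O(not attend_hearing) holds, K gives O(not badge_in).
The contrapositive of premise 3 (O(not encrypt_claim ⊃ badge_in)) is O(not badge_in ⊃ encrypt_claim), and O(not badge_in) is already established, so O(encrypt_claim).
So O(encrypt_claim) holds — encrypt_claim is obligatory. None of the other listed options is made obligatory by any chain of premises.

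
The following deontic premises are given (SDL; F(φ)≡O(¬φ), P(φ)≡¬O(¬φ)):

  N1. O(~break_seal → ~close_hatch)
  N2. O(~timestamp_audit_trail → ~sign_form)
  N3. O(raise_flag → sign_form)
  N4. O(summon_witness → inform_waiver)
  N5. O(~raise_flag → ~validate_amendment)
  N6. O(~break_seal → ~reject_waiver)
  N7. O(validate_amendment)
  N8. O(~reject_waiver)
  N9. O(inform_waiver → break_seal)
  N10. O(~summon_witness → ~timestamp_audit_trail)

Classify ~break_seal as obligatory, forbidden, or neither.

Premise 7 gives O(validate_amendment).
The contrapositive of premise 5 (O(~raise_flag → ~validate_amendment)) is O(validate_amendment → raise_flag), and O(validate_amendment) is already established, so O(raise_flag).
From O(raise_flag) and premise 3, O(raise_flag → sign_form), we obtain O(sign_form).
The contrapositive of premise 2 (O(~timestamp_audit_trail → ~sign_form)) is O(sign_form → timestamp_audit_trail), and O(sign_form) is already established, so O(timestamp_audit_trail).
Premise 10, O(~summon_witness → ~timestamp_audit_trail), contraposes to O(timestamp_audit_trail → summon_witness); with O(timestamp_audit_trail) we get O(summon_witness).
Premise 4 is O(summon_witness → inform_waiver); since O(summon_witness), deontic closure gives O(inform_waiver).
Premise 9 is O(inform_waiver → break_seal); since O(inform_waiver), deontic closure gives O(break_seal).
Premises 1, 6, 8 do not contribute to this derivation.
Thus O(break_seal), which is F(~break_seal): ~break_seal is forbidden.

Forbidden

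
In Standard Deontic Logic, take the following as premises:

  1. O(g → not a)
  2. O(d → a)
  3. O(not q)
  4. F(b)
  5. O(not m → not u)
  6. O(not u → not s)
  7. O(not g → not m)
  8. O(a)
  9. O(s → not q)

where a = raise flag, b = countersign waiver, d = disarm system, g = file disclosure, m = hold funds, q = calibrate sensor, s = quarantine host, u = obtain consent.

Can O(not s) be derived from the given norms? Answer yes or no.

Premise 8 gives O(a).
Premise 1 is O(g → not a); contrapositively O(a → not g). Since O(a) holds, K gives O(not g).
With premise 7, O(not g → not m), the K-axiom yields O(not m).
Applying K to premise 5 (O(not m → not u)) and O(not m) yields O(not u).
From O(not u) and premise 6, O(not u → not s), we obtain O(not s).
Premises 2, 3, 4, 9 do not contribute to this derivation.
So O(not s) follows.

Yes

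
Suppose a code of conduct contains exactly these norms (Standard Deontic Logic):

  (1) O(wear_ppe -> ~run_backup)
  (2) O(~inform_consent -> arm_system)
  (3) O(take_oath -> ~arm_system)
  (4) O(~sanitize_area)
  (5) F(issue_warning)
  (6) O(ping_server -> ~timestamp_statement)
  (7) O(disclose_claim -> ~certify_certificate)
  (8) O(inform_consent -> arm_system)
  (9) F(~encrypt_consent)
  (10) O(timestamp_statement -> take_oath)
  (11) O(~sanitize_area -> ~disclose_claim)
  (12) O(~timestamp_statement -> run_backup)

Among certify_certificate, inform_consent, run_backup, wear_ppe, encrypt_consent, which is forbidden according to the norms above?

wear_ppe

By case analysis on inform_consent: premise 8 gives O(inform_consent -> arm_system) and premise 2 gives O(~inform_consent -> arm_system), so O(arm_system) either way.
The contrapositive of premise 3 (O(take_oath -> ~arm_system)) is O(arm_system -> ~take_oath), and O(arm_system) is already established, so O(~take_oath).
Premise 10, O(timestamp_statement -> take_oath), contraposes to O(~take_oath -> ~timestamp_statement); with O(~take_oath) we get O(~timestamp_statement).
With premise 12, O(~timestamp_statement -> run_backup), the K-axiom yields O(run_backup).
Premise 1, O(wear_ppe -> ~run_backup), contraposes to O(run_backup -> ~wear_ppe); with O(run_backup) we get O(~wear_ppe).
So O(~wear_ppe) holds, i.e. wear_ppe is forbidden. None of the other listed options is forbidden under the premises.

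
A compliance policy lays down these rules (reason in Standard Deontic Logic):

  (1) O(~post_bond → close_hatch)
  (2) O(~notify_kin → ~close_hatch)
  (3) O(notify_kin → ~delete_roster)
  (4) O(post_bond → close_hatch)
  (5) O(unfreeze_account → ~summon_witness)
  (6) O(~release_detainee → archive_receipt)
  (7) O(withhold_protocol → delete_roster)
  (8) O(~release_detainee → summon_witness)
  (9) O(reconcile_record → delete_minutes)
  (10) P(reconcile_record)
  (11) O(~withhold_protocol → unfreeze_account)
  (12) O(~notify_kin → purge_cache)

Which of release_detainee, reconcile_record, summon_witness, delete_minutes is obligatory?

Premises 1 and 4 cover both cases: O(~post_bond → close_hatch) and O(post_bond → close_hatch). Since ~post_bond ∨ post_bond is a tautology, O(close_hatch) follows.
The contrapositive of premise 2 (O(~notify_kin → ~close_hatch)) is O(close_hatch → notify_kin), and O(close_hatch) is already established, so O(notify_kin).
From O(notify_kin) and premise 3, O(notify_kin → ~delete_roster), we obtain O(~delete_roster).
The contrapositive of premise 7 (O(withhold_protocol → delete_roster)) is O(~delete_roster → ~withhold_protocol), and O(~delete_roster) is already established, so O(~withhold_protocol).
Applying K to premise 11 (O(~withhold_protocol → unfreeze_account)) and O(~withhold_protocol) yields O(unfreeze_account).
Premise 5 is O(unfreeze_account → ~summon_witness); since O(unfreeze_account), deontic closure gives O(~summon_witness).
Premise 8, O(~release_detainee → summon_witness), contraposes to O(~summon_witness → release_detainee); with O(~summon_witness) we get O(release_detainee).
So O(release_detainee) holds — release_detainee is obligatory. None of the other listed options is made obligatory by any chain of premises.

release_detainee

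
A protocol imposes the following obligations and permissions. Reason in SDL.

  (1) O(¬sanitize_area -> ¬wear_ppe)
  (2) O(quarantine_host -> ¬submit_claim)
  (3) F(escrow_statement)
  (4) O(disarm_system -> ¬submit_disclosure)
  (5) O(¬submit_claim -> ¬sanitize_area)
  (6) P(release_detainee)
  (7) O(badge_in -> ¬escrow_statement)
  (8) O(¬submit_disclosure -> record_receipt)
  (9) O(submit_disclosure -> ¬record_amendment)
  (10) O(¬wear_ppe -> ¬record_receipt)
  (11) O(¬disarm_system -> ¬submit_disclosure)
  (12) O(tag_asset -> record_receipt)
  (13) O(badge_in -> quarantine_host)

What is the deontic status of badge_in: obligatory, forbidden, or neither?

Forbidden

Premises 11 and 4 cover both cases: O(¬disarm_system -> ¬submit_disclosure) and O(disarm_system -> ¬submit_disclosure). Since ¬disarm_system ∨ disarm_system is a tautology, O(¬submit_disclosure) follows.
Applying K to premise 8 (O(¬submit_disclosure -> record_receipt)) and O(¬submit_disclosure) yields O(record_receipt).
The contrapositive of premise 10 (O(¬wear_ppe -> ¬record_receipt)) is O(record_receipt -> wear_ppe), and O(record_receipt) is already established, so O(wear_ppe).
Premise 1 is O(¬sanitize_area -> ¬wear_ppe); contrapositively O(wear_ppe -> sanitize_area). Since O(wear_ppe) holds, K gives O(sanitize_area).
Premise 5 is O(¬submit_claim -> ¬sanitize_area); contrapositively O(sanitize_area -> submit_claim). Since O(sanitize_area) holds, K gives O(submit_claim).
Premise 2 is O(quarantine_host -> ¬submit_claim); contrapositively O(submit_claim -> ¬quarantine_host). Since O(submit_claim) holds, K gives O(¬quarantine_host).
Premise 13 is O(badge_in -> quarantine_host); contrapositively O(¬quarantine_host -> ¬badge_in). Since O(¬quarantine_host) holds, K gives O(¬badge_in).
Premises 3, 6, 7, 9, 12 do not contribute to this derivation.
Thus O(¬badge_in), which is F(badge_in): badge_in is forbidden.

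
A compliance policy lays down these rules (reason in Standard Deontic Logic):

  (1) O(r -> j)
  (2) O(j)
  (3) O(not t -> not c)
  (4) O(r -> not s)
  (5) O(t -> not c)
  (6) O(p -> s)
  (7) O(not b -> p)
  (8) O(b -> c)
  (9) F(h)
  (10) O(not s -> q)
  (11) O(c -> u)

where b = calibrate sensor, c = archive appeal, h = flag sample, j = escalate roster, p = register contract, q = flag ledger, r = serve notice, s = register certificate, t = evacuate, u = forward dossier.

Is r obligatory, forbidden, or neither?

Premises 5 and 3 cover both cases: O(t -> not c) and O(not t -> not c). Since t ∨ not t is a tautology, O(not c) follows.
Premise 8 is O(b -> c); contrapositively O(not c -> not b). Since O(not c) holds, K gives O(not b).
Premise 7 is O(not b -> p); since O(not b), deontic closure gives O(p).
Applying K to premise 6 (O(p -> s)) and O(p) yields O(s).
Premise 4, O(r -> not s), contraposes to O(s -> not r); with O(s) we get O(not r).
Premises 1, 2, 9, 10, 11 do not contribute to this derivation.
Thus O(not r), which is F(r): r is forbidden.

Forbidden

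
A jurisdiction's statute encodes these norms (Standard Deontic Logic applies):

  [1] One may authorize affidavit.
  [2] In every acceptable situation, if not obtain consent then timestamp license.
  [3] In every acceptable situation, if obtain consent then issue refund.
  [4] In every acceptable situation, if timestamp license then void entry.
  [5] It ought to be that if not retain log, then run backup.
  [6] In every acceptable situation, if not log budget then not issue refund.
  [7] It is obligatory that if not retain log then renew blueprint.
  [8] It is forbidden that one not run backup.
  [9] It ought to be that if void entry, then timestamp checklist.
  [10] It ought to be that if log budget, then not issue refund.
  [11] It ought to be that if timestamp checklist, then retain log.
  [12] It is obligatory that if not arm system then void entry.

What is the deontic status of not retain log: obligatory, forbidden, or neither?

Premises 10 and 6 cover both cases: O(log_budget → ¬issue_refund) and O(¬log_budget → ¬issue_refund). Since log_budget ∨ ¬log_budget is a tautology, O(¬issue_refund) follows.
Premise 3 is O(obtain_consent → issue_refund); contrapositively O(¬issue_refund → ¬obtain_consent). Since O(¬issue_refund) holds, K gives O(¬obtain_consent).
Premise 2 is O(¬obtain_consent → timestamp_license); since O(¬obtain_consent), deontic closure gives O(timestamp_license).
With premise 4, O(timestamp_license → void_entry), the K-axiom yields O(void_entry).
Applying K to premise 9 (O(void_entry → timestamp_checklist)) and O(void_entry) yields O(timestamp_checklist).
Premise 11 is O(timestamp_checklist → retain_log); since O(timestamp_checklist), deontic closure gives O(retain_log).
Premises 1, 5, 7, 8, 12 do not contribute to this derivation.
Thus O(retain_log), which is F(¬retain_log): ¬retain_log is forbidden.

Forbidden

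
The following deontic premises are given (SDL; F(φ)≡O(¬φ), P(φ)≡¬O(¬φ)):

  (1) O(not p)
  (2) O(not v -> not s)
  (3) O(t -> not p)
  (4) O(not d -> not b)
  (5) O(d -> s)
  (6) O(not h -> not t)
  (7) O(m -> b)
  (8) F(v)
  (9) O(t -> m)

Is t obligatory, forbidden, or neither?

F(v) at premise 8 means O(not v).
With premise 2, O(not v -> not s), the K-axiom yields O(not s).
The contrapositive of premise 5 (O(d -> s)) is O(not s -> not d), and O(not s) is already established, so O(not d).
Applying K to premise 4 (O(not d -> not b)) and O(not d) yields O(not b).
Premise 7 is O(m -> b); contrapositively O(not b -> not m). Since O(not b) holds, K gives O(not m).
Premise 9 is O(t -> m); contrapositively O(not m -> not t). Since O(not m) holds, K gives O(not t).
Premises 1, 3, 6 do not contribute to this derivation.
Thus O(not t), which is F(t): t is forbidden.

Forbidden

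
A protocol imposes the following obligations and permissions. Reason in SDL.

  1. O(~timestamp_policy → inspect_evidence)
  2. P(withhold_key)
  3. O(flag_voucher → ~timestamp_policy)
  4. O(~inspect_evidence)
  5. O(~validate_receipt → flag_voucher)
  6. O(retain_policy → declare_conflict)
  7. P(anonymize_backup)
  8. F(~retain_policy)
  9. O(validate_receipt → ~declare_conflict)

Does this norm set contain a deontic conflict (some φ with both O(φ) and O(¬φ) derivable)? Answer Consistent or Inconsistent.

Inconsistent

Premise 4 gives O(~inspect_evidence).
Premise 1, O(~timestamp_policy → inspect_evidence), contraposes to O(~inspect_evidence → timestamp_policy); with O(~inspect_evidence) we get O(timestamp_policy).
The contrapositive of premise 3 (O(flag_voucher → ~timestamp_policy)) is O(timestamp_policy → ~flag_voucher), and O(timestamp_policy) is already established, so O(~flag_voucher).
The contrapositive of premise 5 (O(~validate_receipt → flag_voucher)) is O(~flag_voucher → validate_receipt), and O(~flag_voucher) is already established, so O(validate_receipt).
With premise 9, O(validate_receipt → ~declare_conflict), the K-axiom yields O(~declare_conflict).
The contrapositive of premise 6 (O(retain_policy → declare_conflict)) is O(~declare_conflict → ~retain_policy), and O(~declare_conflict) is already established, so O(~retain_policy).
However, F(~retain_policy) at premise 8 amounts to O(retain_policy).
We now have both O(~retain_policy) and O(retain_policy) — retain_policy is simultaneously obligatory and forbidden, violating the D-axiom.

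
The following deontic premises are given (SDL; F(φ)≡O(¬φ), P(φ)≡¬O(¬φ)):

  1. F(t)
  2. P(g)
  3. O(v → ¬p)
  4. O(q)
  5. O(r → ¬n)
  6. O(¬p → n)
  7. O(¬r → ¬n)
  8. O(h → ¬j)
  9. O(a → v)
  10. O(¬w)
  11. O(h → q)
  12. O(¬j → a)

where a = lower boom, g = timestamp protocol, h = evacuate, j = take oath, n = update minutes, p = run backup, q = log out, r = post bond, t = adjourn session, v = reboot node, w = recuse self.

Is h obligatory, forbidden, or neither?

By case analysis on ¬r: premise 7 gives O(¬r → ¬n) and premise 5 gives O(r → ¬n), so O(¬n) either way.
The contrapositive of premise 6 (O(¬p → n)) is O(¬n → p), and O(¬n) is already established, so O(p).
Premise 3 is O(v → ¬p); contrapositively O(p → ¬v). Since O(p) holds, K gives O(¬v).
Premise 9 is O(a → v); contrapositively O(¬v → ¬a). Since O(¬v) holds, K gives O(¬a).
Premise 12 is O(¬j → a); contrapositively O(¬a → j). Since O(¬a) holds, K gives O(j).
The contrapositive of premise 8 (O(h → ¬j)) is O(j → ¬h), and O(j) is already established, so O(¬h).
Premises 1, 2, 4, 10, 11 do not contribute to this derivation.
Thus O(¬h), which is F(h): h is forbidden.

Forbidden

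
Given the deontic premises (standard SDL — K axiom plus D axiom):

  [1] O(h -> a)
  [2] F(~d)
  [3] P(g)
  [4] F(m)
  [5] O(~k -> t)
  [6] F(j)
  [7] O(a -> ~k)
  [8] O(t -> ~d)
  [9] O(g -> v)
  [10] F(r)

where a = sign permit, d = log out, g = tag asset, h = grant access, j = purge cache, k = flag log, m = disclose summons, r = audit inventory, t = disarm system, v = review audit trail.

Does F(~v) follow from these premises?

No

Premise 9 is O(g -> v), but O(g) is not derivable from the premises (the permission P(g) asserts only ~O(~g), not O(g)), so it does not yield O(v).
No other premise forces O(v). An ideal world satisfying every premise can still have ~v true, so F(~v) is not derivable.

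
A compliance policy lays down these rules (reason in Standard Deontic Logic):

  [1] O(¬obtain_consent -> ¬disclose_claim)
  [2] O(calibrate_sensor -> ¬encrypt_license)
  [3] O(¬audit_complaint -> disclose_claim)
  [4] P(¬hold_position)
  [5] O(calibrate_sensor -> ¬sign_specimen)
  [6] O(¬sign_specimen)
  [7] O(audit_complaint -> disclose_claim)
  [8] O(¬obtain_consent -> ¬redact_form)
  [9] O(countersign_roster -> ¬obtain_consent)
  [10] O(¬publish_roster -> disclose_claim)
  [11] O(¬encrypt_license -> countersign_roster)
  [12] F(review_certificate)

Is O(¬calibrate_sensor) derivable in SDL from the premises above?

Yes

By case analysis on audit_complaint: premise 7 gives O(audit_complaint -> disclose_claim) and premise 3 gives O(¬audit_complaint -> disclose_claim), so O(disclose_claim) either way.
Premise 1 is O(¬obtain_consent -> ¬disclose_claim); contrapositively O(disclose_claim -> obtain_consent). Since O(disclose_claim) holds, K gives O(obtain_consent).
Premise 9, O(countersign_roster -> ¬obtain_consent), contraposes to O(obtain_consent -> ¬countersign_roster); with O(obtain_consent) we get O(¬countersign_roster).
The contrapositive of premise 11 (O(¬encrypt_license -> countersign_roster)) is O(¬countersign_roster -> encrypt_license), and O(¬countersign_roster) is already established, so O(encrypt_license).
Premise 2 is O(calibrate_sensor -> ¬encrypt_license); contrapositively O(encrypt_license -> ¬calibrate_sensor). Since O(encrypt_license) holds, K gives O(¬calibrate_sensor).
Premises 4, 5, 6, 8, 10, 12 do not contribute to this derivation.
So O(¬calibrate_sensor) follows.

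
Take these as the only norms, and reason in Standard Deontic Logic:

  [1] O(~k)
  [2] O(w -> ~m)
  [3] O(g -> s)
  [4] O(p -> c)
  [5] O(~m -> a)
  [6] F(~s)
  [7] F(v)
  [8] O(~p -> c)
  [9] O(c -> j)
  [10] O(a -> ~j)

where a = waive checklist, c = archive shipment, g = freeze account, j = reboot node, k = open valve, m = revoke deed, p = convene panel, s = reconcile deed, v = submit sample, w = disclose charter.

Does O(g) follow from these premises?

Premise 3 is O(g -> s); even if O(s) held, inferring O(g) would be affirming the consequent — invalid.
No other premise forces O(g). An ideal world satisfying every premise can still have g false, so O(g) is not derivable.

No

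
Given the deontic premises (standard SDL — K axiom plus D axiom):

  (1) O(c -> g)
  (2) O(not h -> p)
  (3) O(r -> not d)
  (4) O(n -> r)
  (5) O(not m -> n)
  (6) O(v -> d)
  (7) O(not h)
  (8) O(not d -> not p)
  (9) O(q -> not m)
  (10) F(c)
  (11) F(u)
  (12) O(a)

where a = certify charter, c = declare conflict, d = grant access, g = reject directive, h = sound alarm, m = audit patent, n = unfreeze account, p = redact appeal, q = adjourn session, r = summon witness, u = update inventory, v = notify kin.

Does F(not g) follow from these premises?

Premise 1 is O(c -> g), but O(c) is not derivable from the premises, so it does not yield O(g).
No other premise forces O(g). An ideal world satisfying every premise can still have not g true, so F(not g) is not derivable.

No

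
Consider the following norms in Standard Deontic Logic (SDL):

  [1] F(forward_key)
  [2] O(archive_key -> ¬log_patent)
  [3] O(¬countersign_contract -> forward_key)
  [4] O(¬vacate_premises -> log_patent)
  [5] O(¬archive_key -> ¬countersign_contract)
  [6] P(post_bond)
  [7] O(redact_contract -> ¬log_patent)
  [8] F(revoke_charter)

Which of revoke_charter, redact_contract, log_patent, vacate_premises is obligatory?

vacate_premises

Premise 1, F(forward_key), is equivalent to O(¬forward_key).
The contrapositive of premise 3 (O(¬countersign_contract -> forward_key)) is O(¬forward_key -> countersign_contract), and O(¬forward_key) is already established, so O(countersign_contract).
The contrapositive of premise 5 (O(¬archive_key -> ¬countersign_contract)) is O(countersign_contract -> archive_key), and O(countersign_contract) is already established, so O(archive_key).
With premise 2, O(archive_key -> ¬log_patent), the K-axiom yields O(¬log_patent).
Premise 4 is O(¬vacate_premises -> log_patent); contrapositively O(¬log_patent -> vacate_premises). Since O(¬log_patent) holds, K gives O(vacate_premises).
So O(vacate_premises) holds — vacate_premises is obligatory. None of the other listed options is made obligatory by any chain of premises.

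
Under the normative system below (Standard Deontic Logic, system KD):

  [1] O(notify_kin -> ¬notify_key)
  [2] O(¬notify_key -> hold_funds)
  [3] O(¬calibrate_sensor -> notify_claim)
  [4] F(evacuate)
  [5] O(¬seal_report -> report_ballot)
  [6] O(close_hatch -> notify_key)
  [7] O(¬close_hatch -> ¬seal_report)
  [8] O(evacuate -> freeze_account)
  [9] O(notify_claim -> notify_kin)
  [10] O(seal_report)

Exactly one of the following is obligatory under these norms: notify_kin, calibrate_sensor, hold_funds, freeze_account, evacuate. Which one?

Premise 10 gives O(seal_report).
Premise 7, O(¬close_hatch -> ¬seal_report), contraposes to O(seal_report -> close_hatch); with O(seal_report) we get O(close_hatch).
With premise 6, O(close_hatch -> notify_key), the K-axiom yields O(notify_key).
The contrapositive of premise 1 (O(notify_kin -> ¬notify_key)) is O(notify_key -> ¬notify_kin), and O(notify_key) is already established, so O(¬notify_kin).
Premise 9 is O(notify_claim -> notify_kin); contrapositively O(¬notify_kin -> ¬notify_claim). Since O(¬notify_kin) holds, K gives O(¬notify_claim).
Premise 3, O(¬calibrate_sensor -> notify_claim), contraposes to O(¬notify_claim -> calibrate_sensor); with O(¬notify_claim) we get O(calibrate_sensor).
So O(calibrate_sensor) holds — calibrate_sensor is obligatory. None of the other listed options is made obligatory by any chain of premises.

calibrate_sensor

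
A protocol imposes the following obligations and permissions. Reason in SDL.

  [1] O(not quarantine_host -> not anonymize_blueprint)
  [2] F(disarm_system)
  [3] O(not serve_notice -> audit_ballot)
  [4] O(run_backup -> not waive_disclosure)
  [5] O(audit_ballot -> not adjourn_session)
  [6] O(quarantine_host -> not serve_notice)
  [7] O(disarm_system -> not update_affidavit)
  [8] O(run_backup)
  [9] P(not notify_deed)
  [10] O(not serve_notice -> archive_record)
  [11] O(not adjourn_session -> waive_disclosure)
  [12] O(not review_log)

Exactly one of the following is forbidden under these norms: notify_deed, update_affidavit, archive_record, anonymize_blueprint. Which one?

anonymize_blueprint

Premise 8 states O(run_backup) outright.
With premise 4, O(run_backup -> not waive_disclosure), the K-axiom yields O(not waive_disclosure).
The contrapositive of premise 11 (O(not adjourn_session -> waive_disclosure)) is O(not waive_disclosure -> adjourn_session), and O(not waive_disclosure) is already established, so O(adjourn_session).
Premise 5 is O(audit_ballot -> not adjourn_session); contrapositively O(adjourn_session -> not audit_ballot). Since O(adjourn_session) holds, K gives O(not audit_ballot).
Premise 3 is O(not serve_notice -> audit_ballot); contrapositively O(not audit_ballot -> serve_notice). Since O(not audit_ballot) holds, K gives O(serve_notice).
Premise 6, O(quarantine_host -> not serve_notice), contraposes to O(serve_notice -> not quarantine_host); with O(serve_notice) we get O(not quarantine_host).
Premise 1 is O(not quarantine_host -> not anonymize_blueprint); since O(not quarantine_host), deontic closure gives O(not anonymize_blueprint).
So O(not anonymize_blueprint) holds, i.e. anonymize_blueprint is forbidden. None of the other listed options is forbidden under the premises.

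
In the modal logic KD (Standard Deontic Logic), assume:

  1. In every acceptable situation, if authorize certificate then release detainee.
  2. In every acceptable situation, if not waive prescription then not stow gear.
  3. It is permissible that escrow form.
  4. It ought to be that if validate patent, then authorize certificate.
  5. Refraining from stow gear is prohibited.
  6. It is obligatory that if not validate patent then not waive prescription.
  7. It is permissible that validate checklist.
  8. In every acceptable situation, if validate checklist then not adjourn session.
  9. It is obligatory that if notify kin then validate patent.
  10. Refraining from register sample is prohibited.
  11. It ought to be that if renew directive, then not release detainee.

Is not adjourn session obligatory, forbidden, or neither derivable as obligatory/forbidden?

Neither

Premise 8 is O(validate_checklist → ¬adjourn_session), but O(validate_checklist) is not derivable from the premises (the permission P(validate_checklist) asserts only ¬O(¬validate_checklist), not O(validate_checklist)), so it does not yield O(¬adjourn_session).
No premise or chain of K-axiom applications forces O(¬adjourn_session), and none forces O(adjourn_session). So ¬adjourn_session is neither obligatory nor forbidden under these norms.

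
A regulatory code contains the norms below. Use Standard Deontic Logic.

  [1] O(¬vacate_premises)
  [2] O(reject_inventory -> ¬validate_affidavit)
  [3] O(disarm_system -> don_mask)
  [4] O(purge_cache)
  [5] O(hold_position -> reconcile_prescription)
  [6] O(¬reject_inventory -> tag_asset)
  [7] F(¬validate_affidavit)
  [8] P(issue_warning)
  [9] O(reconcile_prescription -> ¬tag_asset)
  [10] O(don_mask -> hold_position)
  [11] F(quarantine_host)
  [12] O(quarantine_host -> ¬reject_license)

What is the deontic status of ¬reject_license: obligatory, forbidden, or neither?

Premise 12 is O(quarantine_host -> ¬reject_license), but O(quarantine_host) is not derivable from the premises, so it does not yield O(¬reject_license).
No premise or chain of K-axiom applications forces O(¬reject_license), and none forces O(reject_license). So ¬reject_license is neither obligatory nor forbidden under these norms.

Neither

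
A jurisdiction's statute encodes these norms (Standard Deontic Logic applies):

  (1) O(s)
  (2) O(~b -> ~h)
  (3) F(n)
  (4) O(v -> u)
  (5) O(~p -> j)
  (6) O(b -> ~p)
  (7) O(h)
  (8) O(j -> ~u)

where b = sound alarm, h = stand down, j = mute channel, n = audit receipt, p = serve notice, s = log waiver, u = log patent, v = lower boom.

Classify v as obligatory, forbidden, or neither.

From premise 7 we have O(h).
Premise 2, O(~b -> ~h), contraposes to O(h -> b); with O(h) we get O(b).
Premise 6 is O(b -> ~p); since O(b), deontic closure gives O(~p).
Premise 5 is O(~p -> j); since O(~p), deontic closure gives O(j).
Applying K to premise 8 (O(j -> ~u)) and O(j) yields O(~u).
Premise 4 is O(v -> u); contrapositively O(~u -> ~v). Since O(~u) holds, K gives O(~v).
Premises 1, 3 do not contribute to this derivation.
Thus O(~v), which is F(v): v is forbidden.

Forbidden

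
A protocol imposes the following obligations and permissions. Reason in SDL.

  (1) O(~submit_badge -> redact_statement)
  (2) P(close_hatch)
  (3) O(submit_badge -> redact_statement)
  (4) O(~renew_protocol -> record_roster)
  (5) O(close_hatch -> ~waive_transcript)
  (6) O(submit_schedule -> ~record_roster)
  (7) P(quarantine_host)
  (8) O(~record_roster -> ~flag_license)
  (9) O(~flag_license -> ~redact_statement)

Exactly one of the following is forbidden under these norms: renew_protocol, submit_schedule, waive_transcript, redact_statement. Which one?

By case analysis on submit_badge: premise 3 gives O(submit_badge -> redact_statement) and premise 1 gives O(~submit_badge -> redact_statement), so O(redact_statement) either way.
The contrapositive of premise 9 (O(~flag_license -> ~redact_statement)) is O(redact_statement -> flag_license), and O(redact_statement) is already established, so O(flag_license).
The contrapositive of premise 8 (O(~record_roster -> ~flag_license)) is O(flag_license -> record_roster), and O(flag_license) is already established, so O(record_roster).
Premise 6 is O(submit_schedule -> ~record_roster); contrapositively O(record_roster -> ~submit_schedule). Since O(record_roster) holds, K gives O(~submit_schedule).
So O(~submit_schedule) holds, i.e. submit_schedule is forbidden. None of the other listed options is forbidden under the premises.

submit_schedule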